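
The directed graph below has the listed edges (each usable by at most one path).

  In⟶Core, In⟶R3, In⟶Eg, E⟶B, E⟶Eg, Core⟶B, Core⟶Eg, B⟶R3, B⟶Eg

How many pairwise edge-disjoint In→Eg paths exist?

2

Assign every edge capacity 1; by Menger, the answer equals the max flow.
Path In→Eg (+1); total 1.
Path In→Core→Eg (+1); total 2.
No residual In→Eg path; max flow = 2.
Certifying cut of size 2: {In→Core, In→Eg}.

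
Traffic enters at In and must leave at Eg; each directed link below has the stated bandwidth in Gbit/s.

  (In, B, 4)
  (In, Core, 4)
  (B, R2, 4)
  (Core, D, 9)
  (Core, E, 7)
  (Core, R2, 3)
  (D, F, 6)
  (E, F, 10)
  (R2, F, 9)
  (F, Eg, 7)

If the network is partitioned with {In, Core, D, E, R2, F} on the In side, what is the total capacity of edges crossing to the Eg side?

11

Edges leaving {In, Core, D, E, R2, F}: In→B (4), F→Eg (7).
Cut capacity = 4 + 7 = 11.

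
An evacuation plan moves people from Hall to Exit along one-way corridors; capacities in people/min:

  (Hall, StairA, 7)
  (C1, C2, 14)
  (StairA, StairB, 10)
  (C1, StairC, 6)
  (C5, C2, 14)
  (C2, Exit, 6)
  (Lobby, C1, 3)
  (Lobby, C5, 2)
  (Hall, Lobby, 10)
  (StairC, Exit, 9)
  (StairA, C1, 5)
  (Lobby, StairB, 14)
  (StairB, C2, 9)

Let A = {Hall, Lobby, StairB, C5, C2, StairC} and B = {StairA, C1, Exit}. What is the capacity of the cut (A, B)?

Edges leaving {Hall, Lobby, StairB, C5, C2, StairC}: Hall→StairA (7), Lobby→C1 (3), C2→Exit (6), StairC→Exit (9).
Cut capacity = 7 + 3 + 6 + 9 = 25.

25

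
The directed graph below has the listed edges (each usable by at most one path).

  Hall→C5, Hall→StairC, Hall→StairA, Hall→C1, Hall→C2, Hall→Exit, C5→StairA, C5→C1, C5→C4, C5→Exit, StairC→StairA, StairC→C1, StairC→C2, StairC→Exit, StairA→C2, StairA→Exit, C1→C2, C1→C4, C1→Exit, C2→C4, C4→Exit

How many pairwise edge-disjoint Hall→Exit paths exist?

6

Assign every edge capacity 1; by Menger, the answer equals the max flow.
Path Hall→Exit (+1); total 1.
Path Hall→C5→Exit (+1); total 2.
Path Hall→StairC→Exit (+1); total 3.
Path Hall→StairA→Exit (+1); total 4.
Path Hall→C1→Exit (+1); total 5.
Path Hall→C2→C4→Exit (+1); total 6.
No residual Hall→Exit path; max flow = 6.
Certifying cut of size 6: {Hall→C1, Hall→C2, Hall→C5, Hall→Exit, Hall→StairA, Hall→StairC}.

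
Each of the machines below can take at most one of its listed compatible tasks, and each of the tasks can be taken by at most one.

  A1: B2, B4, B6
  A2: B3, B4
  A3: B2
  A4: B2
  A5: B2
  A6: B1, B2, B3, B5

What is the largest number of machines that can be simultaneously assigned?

4

Unit-capacity flow: source→left, listed edges, right→sink; max matching = max flow.
Augmenting path A1→B2 (+1); matched 1.
Augmenting path A2→B3 (+1); matched 2.
Augmenting path A6→B1 (+1); matched 3.
Augmenting path A3→B2→A1→B4 (+1); matched 4.
No augmenting path remains; maximum matching = 4.
König certificate: {A1, A2, A6, B2} is a vertex cover of size 4 (every listed pair touches it), so no matching can be larger.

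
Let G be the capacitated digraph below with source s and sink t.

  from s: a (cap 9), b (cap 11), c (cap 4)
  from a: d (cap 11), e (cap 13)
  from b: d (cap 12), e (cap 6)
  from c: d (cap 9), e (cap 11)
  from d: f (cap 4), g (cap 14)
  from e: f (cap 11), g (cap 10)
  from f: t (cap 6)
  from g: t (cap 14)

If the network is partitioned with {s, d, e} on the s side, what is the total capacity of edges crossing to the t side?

63

Edges leaving {s, d, e}: s→a (9), s→b (11), s→c (4), d→f (4), d→g (14), e→f (11), e→g (10).
Cut capacity = 9 + 11 + 4 + 4 + 14 + 11 + 10 = 63.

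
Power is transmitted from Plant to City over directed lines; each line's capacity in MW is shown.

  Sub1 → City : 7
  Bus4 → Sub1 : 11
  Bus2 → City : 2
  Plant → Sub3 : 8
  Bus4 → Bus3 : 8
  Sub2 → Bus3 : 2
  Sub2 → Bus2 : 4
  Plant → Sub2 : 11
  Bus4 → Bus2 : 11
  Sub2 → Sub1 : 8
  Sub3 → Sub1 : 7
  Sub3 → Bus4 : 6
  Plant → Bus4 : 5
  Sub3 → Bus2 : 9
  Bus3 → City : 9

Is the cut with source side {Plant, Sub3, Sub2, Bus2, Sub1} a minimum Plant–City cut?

Given cut capacity: 5 + 6 + 2 + 2 + 7 = 22.
Augment Plant→Bus4→Bus2→City: bottleneck 2, flow now 2.
Augment Plant→Bus4→Bus3→City: bottleneck 3, flow now 5.
Augment Plant→Sub3→Sub1→City: bottleneck 7, flow now 12.
Augment Plant→Sub2→Bus3→City: bottleneck 2, flow now 14.
Augment Plant→Sub3→Bus4→Bus3→City: bottleneck 1, flow now 15.
Augment Plant→Sub2→Bus2→Bus4→Bus3→City: bottleneck 2, flow now 17. (uses reverse residual edge)
Augment Plant→Sub2→Sub1→Sub3→Bus4→Bus3→City: bottleneck 1, flow now 18. (uses reverse residual edge)
No augmenting path remains; maximum flow = 18.
In the residual graph, reachable from Plant: {Plant, Bus4, Sub3, Sub2, Bus2, Bus3, Sub1}.
Min-cut edges: Bus2→City (2), Bus3→City (9), Sub1→City (7); capacity 2 + 9 + 7 = 18.
Cut capacity 22 exceeds the max flow 18, so it is not minimum.

No — its capacity is 22, but the minimum cut has capacity 18.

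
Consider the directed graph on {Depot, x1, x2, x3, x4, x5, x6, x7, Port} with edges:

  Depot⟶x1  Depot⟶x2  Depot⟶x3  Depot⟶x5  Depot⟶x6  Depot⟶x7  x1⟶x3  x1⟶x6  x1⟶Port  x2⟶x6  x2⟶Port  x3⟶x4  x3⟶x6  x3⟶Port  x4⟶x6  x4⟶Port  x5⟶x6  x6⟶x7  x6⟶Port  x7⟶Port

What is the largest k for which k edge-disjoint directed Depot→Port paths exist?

5

Assign every edge capacity 1; by Menger, the answer equals the max flow.
Path Depot→x1→Port (+1); total 1.
Path Depot→x2→Port (+1); total 2.
Path Depot→x3→Port (+1); total 3.
Path Depot→x6→Port (+1); total 4.
Path Depot→x7→Port (+1); total 5.
No residual Depot→Port path; max flow = 5.
Certifying cut of size 5: {Depot→x1, Depot→x2, Depot→x3, x6→Port, x7→Port}.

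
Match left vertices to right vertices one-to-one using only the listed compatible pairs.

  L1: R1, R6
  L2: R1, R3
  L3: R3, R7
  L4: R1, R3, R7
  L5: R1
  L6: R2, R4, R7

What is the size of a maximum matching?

5

Unit-capacity flow: source→left, listed edges, right→sink; max matching = max flow.
Augmenting path L1→R1 (+1); matched 1.
Augmenting path L2→R3 (+1); matched 2.
Augmenting path L3→R7 (+1); matched 3.
Augmenting path L6→R2 (+1); matched 4.
Augmenting path L4→R1→L1→R6 (+1); matched 5.
No augmenting path remains; maximum matching = 5.
König certificate: {L1, L6, R1, R3, R7} is a vertex cover of size 5 (every listed pair touches it), so no matching can be larger.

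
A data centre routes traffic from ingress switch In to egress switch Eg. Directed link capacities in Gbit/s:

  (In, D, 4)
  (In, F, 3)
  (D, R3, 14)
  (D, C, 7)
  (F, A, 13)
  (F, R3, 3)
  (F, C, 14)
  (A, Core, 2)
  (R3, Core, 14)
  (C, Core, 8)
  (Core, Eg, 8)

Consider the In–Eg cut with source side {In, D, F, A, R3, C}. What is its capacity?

24

Edges leaving {In, D, F, A, R3, C}: A→Core (2), R3→Core (14), C→Core (8).
Cut capacity = 2 + 14 + 8 = 24.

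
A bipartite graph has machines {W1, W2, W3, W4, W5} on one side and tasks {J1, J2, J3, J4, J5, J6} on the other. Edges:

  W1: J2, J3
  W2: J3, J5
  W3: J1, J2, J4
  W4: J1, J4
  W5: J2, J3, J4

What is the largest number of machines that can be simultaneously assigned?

5

Unit-capacity flow: source→left, listed edges, right→sink; max matching = max flow.
Augmenting path W1→J2 (+1); matched 1.
Augmenting path W2→J3 (+1); matched 2.
Augmenting path W3→J1 (+1); matched 3.
Augmenting path W4→J4 (+1); matched 4.
Augmenting path W5→J3→W2→J5 (+1); matched 5.
No augmenting path remains; maximum matching = 5.
König certificate: {W1, W2, W3, W4, W5} is a vertex cover of size 5 (every listed pair touches it), so no matching can be larger.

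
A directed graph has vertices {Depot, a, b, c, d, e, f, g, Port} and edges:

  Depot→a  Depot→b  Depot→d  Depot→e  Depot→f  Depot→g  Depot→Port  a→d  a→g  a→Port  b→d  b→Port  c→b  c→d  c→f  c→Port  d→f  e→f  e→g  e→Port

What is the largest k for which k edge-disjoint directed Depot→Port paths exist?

Assign every edge capacity 1; by Menger, the answer equals the max flow.
Path Depot→Port (+1); total 1.
Path Depot→a→Port (+1); total 2.
Path Depot→b→Port (+1); total 3.
Path Depot→e→Port (+1); total 4.
No residual Depot→Port path; max flow = 4.
Certifying cut of size 4: {Depot→Port, Depot→a, Depot→b, Depot→e}.

4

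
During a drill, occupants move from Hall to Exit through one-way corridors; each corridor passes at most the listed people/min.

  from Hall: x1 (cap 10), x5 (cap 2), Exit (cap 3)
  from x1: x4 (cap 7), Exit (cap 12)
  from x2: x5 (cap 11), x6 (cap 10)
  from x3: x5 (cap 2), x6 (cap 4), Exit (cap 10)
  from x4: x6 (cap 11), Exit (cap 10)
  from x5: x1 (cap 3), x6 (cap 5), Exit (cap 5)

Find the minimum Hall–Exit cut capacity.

Augment Hall→Exit: bottleneck 3, flow now 3.
Augment Hall→x1→Exit: bottleneck 10, flow now 13.
Augment Hall→x5→Exit: bottleneck 2, flow now 15.
No augmenting path remains; maximum flow = 15.
By max-flow min-cut, the minimum cut capacity equals the max flow.
In the residual graph, reachable from Hall: {Hall}.
Min-cut edges: Hall→x1 (10), Hall→x5 (2), Hall→Exit (3); capacity 10 + 2 + 3 = 15.

15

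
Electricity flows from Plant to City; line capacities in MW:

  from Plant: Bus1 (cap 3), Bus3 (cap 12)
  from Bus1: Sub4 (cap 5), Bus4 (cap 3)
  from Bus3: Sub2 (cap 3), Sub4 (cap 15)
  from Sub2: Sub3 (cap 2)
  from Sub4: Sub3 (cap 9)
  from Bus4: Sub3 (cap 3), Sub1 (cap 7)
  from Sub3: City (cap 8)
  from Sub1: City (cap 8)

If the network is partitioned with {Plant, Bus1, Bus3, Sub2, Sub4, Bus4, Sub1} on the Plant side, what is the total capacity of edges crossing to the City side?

22

Edges leaving {Plant, Bus1, Bus3, Sub2, Sub4, Bus4, Sub1}: Sub2→Sub3 (2), Sub4→Sub3 (9), Bus4→Sub3 (3), Sub1→City (8).
Cut capacity = 2 + 9 + 3 + 8 = 22.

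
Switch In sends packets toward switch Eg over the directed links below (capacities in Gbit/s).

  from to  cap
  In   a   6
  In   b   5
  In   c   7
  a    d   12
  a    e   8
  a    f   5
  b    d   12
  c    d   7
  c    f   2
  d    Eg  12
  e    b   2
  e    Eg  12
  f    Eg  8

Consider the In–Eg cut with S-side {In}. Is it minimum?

Yes — it is a minimum cut (capacity 18).

Given cut capacity: 6 + 5 + 7 = 18.
Augment In→a→d→Eg: bottleneck 6, flow now 6.
Augment In→b→d→Eg: bottleneck 5, flow now 11.
Augment In→c→d→Eg: bottleneck 1, flow now 12.
Augment In→c→f→Eg: bottleneck 2, flow now 14.
Augment In→c→d→a→e→Eg: bottleneck 4, flow now 18. (uses reverse residual edge)
No augmenting path remains; maximum flow = 18.
Cut capacity 18 equals the max flow, so it is a minimum cut.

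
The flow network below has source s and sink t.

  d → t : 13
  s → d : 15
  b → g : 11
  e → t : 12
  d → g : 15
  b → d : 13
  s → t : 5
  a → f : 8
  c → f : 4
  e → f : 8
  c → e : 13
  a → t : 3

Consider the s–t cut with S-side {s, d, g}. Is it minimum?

Given cut capacity: 5 + 13 = 18.
Augment s→t: bottleneck 5, flow now 5.
Augment s→d→t: bottleneck 13, flow now 18.
No augmenting path remains; maximum flow = 18.
Cut capacity 18 equals the max flow, so it is a minimum cut.

Yes — it is a minimum cut (capacity 18).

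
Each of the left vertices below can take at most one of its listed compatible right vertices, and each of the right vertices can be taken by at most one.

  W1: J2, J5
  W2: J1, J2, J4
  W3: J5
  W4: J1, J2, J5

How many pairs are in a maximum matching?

Unit-capacity flow: source→left, listed edges, right→sink; max matching = max flow.
Augmenting path W1→J2 (+1); matched 1.
Augmenting path W2→J1 (+1); matched 2.
Augmenting path W3→J5 (+1); matched 3.
Augmenting path W4→J1→W2→J4 (+1); matched 4.
No augmenting path remains; maximum matching = 4.
König certificate: {W1, W2, W3, W4} is a vertex cover of size 4 (every listed pair touches it), so no matching can be larger.

4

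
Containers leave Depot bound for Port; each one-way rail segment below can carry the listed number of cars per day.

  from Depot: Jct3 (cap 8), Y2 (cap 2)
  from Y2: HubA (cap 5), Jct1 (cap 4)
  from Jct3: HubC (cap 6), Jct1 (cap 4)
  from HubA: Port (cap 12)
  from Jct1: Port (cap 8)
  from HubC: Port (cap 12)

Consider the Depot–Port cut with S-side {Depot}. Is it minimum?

Yes — it is a minimum cut (capacity 10).

Given cut capacity: 2 + 8 = 10.
Augment Depot→Y2→HubA→Port: bottleneck 2, flow now 2.
Augment Depot→Jct3→Jct1→Port: bottleneck 4, flow now 6.
Augment Depot→Jct3→HubC→Port: bottleneck 4, flow now 10.
No augmenting path remains; maximum flow = 10.
Cut capacity 10 equals the max flow, so it is a minimum cut.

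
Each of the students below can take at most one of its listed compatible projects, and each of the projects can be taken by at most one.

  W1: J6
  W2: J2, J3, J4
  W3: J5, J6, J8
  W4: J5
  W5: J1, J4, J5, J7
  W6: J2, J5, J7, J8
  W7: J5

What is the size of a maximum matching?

6

Unit-capacity flow: source→left, listed edges, right→sink; max matching = max flow.
Augmenting path W1→J6 (+1); matched 1.
Augmenting path W2→J2 (+1); matched 2.
Augmenting path W3→J5 (+1); matched 3.
Augmenting path W5→J1 (+1); matched 4.
Augmenting path W6→J7 (+1); matched 5.
Augmenting path W4→J5→W3→J8 (+1); matched 6.
No augmenting path remains; maximum matching = 6.
König certificate: {W1, W2, W3, W5, W6, J5} is a vertex cover of size 6 (every listed pair touches it), so no matching can be larger.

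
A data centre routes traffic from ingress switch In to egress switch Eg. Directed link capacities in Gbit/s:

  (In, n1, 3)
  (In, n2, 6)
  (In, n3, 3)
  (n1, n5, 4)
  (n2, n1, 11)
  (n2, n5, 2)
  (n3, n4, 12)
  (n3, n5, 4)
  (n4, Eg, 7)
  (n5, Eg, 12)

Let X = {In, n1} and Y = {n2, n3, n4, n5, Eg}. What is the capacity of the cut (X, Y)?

Edges leaving {In, n1}: In→n2 (6), In→n3 (3), n1→n5 (4).
Cut capacity = 6 + 3 + 4 = 13.

13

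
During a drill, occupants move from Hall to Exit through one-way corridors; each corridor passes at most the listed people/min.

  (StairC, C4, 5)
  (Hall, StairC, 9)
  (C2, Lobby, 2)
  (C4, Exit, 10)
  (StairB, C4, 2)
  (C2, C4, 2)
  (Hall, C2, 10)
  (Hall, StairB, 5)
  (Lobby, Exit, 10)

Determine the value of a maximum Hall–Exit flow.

Augment Hall→StairB→C4→Exit: bottleneck 2, flow now 2.
Augment Hall→C2→Lobby→Exit: bottleneck 2, flow now 4.
Augment Hall→C2→C4→Exit: bottleneck 2, flow now 6.
Augment Hall→StairC→C4→Exit: bottleneck 5, flow now 11.
No augmenting path remains; maximum flow = 11.
In the residual graph, reachable from Hall: {Hall, StairB, C2, StairC}.
Min-cut edges: StairB→C4 (2), C2→Lobby (2), C2→C4 (2), StairC→C4 (5); capacity 2 + 2 + 2 + 5 = 11.
This cut is saturated, so no flow can exceed 11.

11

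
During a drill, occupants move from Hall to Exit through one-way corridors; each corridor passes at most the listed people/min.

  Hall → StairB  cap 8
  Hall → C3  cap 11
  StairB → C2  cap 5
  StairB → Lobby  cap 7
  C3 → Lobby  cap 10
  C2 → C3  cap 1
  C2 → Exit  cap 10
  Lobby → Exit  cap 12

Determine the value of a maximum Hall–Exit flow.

17

Augment Hall→StairB→C2→Exit: bottleneck 5, flow now 5.
Augment Hall→StairB→Lobby→Exit: bottleneck 3, flow now 8.
Augment Hall→C3→Lobby→Exit: bottleneck 9, flow now 17.
No augmenting path remains; maximum flow = 17.
In the residual graph, reachable from Hall: {Hall, StairB, C3, Lobby}.
Min-cut edges: StairB→C2 (5), Lobby→Exit (12); capacity 5 + 12 = 17.
This cut is saturated, so no flow can exceed 17.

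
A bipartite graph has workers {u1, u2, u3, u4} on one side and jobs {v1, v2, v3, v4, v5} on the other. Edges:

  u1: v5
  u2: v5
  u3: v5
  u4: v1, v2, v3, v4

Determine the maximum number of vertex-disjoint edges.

Unit-capacity flow: source→left, listed edges, right→sink; max matching = max flow.
Augmenting path u1→v5 (+1); matched 1.
Augmenting path u4→v1 (+1); matched 2.
No augmenting path remains; maximum matching = 2.
König certificate: {u4, v5} is a vertex cover of size 2 (every listed pair touches it), so no matching can be larger.

2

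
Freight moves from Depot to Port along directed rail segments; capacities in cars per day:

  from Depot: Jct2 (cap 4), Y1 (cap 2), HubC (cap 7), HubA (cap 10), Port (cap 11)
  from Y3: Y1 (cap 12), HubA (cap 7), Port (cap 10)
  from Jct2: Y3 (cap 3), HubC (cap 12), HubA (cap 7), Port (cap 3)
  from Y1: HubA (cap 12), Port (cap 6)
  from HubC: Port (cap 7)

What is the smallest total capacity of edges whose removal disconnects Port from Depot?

24

Augment Depot→Port: bottleneck 11, flow now 11.
Augment Depot→Jct2→Port: bottleneck 3, flow now 14.
Augment Depot→Y1→Port: bottleneck 2, flow now 16.
Augment Depot→HubC→Port: bottleneck 7, flow now 23.
Augment Depot→Jct2→Y3→Port: bottleneck 1, flow now 24.
No augmenting path remains; maximum flow = 24.
By max-flow min-cut, the minimum cut capacity equals the max flow.
In the residual graph, reachable from Depot: {Depot, HubA}.
Min-cut edges: Depot→Jct2 (4), Depot→Y1 (2), Depot→HubC (7), Depot→Port (11); capacity 4 + 2 + 7 + 11 = 24.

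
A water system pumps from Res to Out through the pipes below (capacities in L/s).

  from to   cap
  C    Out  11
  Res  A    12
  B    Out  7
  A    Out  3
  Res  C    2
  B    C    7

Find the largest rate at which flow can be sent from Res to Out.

Augment Res→A→Out: bottleneck 3, flow now 3.
Augment Res→C→Out: bottleneck 2, flow now 5.
No augmenting path remains; maximum flow = 5.
In the residual graph, reachable from Res: {Res, A}.
Min-cut edges: Res→C (2), A→Out (3); capacity 2 + 3 = 5.
This cut is saturated, so no flow can exceed 5.

5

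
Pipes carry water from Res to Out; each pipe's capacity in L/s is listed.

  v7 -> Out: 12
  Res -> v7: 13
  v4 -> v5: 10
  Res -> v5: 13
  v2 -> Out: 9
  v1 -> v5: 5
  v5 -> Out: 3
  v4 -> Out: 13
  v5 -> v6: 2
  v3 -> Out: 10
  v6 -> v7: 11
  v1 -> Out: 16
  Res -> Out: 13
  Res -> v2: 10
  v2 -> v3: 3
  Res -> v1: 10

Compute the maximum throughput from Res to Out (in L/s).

Augment Res→Out: bottleneck 13, flow now 13.
Augment Res→v1→Out: bottleneck 10, flow now 23.
Augment Res→v2→Out: bottleneck 9, flow now 32.
Augment Res→v5→Out: bottleneck 3, flow now 35.
Augment Res→v7→Out: bottleneck 12, flow now 47.
Augment Res→v2→v3→Out: bottleneck 1, flow now 48.
No augmenting path remains; maximum flow = 48.
In the residual graph, reachable from Res: {Res, v5, v6, v7}.
Min-cut edges: Res→v1 (10), Res→v2 (10), Res→Out (13), v5→Out (3), v7→Out (12); capacity 10 + 10 + 13 + 3 + 12 = 48.
This cut is saturated, so no flow can exceed 48.

48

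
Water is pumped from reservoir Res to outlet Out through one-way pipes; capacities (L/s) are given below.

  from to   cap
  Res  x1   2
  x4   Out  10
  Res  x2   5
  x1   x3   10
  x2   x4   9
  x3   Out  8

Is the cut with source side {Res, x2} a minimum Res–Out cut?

Given cut capacity: 2 + 9 = 11.
Augment Res→x1→x3→Out: bottleneck 2, flow now 2.
Augment Res→x2→x4→Out: bottleneck 5, flow now 7.
No augmenting path remains; maximum flow = 7.
In the residual graph, reachable from Res: {Res}.
Min-cut edges: Res→x1 (2), Res→x2 (5); capacity 2 + 5 = 7.
Cut capacity 11 exceeds the max flow 7, so it is not minimum.

No — its capacity is 11, but the minimum cut has capacity 7.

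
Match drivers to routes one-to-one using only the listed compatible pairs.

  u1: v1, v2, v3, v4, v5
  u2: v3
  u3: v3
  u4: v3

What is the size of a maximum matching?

Unit-capacity flow: source→left, listed edges, right→sink; max matching = max flow.
Augmenting path u1→v1 (+1); matched 1.
Augmenting path u2→v3 (+1); matched 2.
No augmenting path remains; maximum matching = 2.
König certificate: {u1, v3} is a vertex cover of size 2 (every listed pair touches it), so no matching can be larger.

2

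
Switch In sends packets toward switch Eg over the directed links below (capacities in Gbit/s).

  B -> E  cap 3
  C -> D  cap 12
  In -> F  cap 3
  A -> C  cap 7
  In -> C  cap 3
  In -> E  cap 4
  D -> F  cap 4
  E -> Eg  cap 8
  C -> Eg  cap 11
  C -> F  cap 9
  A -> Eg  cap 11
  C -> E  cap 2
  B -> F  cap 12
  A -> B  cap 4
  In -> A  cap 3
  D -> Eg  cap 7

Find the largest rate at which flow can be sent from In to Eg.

10

Augment In→A→Eg: bottleneck 3, flow now 3.
Augment In→C→Eg: bottleneck 3, flow now 6.
Augment In→E→Eg: bottleneck 4, flow now 10.
No augmenting path remains; maximum flow = 10.
In the residual graph, reachable from In: {In, F}.
Min-cut edges: In→A (3), In→C (3), In→E (4); capacity 3 + 3 + 4 = 10.
This cut is saturated, so no flow can exceed 10.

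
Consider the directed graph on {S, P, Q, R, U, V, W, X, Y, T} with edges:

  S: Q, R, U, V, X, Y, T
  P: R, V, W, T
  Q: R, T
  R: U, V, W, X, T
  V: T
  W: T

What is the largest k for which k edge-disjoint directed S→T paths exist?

Assign every edge capacity 1; by Menger, the answer equals the max flow.
Path S→T (+1); total 1.
Path S→Q→T (+1); total 2.
Path S→R→T (+1); total 3.
Path S→V→T (+1); total 4.
No residual S→T path; max flow = 4.
Certifying cut of size 4: {S→Q, S→R, S→T, S→V}.

4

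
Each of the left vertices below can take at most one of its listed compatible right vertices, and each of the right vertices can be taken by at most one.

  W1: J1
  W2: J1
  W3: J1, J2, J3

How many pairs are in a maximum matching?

2

Unit-capacity flow: source→left, listed edges, right→sink; max matching = max flow.
Augmenting path W1→J1 (+1); matched 1.
Augmenting path W3→J2 (+1); matched 2.
No augmenting path remains; maximum matching = 2.
König certificate: {W3, J1} is a vertex cover of size 2 (every listed pair touches it), so no matching can be larger.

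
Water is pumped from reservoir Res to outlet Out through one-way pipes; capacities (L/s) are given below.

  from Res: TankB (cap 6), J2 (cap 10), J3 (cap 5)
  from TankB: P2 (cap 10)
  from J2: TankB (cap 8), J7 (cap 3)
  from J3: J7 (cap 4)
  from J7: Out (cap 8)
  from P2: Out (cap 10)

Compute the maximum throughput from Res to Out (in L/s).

17

Augment Res→TankB→P2→Out: bottleneck 6, flow now 6.
Augment Res→J2→J7→Out: bottleneck 3, flow now 9.
Augment Res→J3→J7→Out: bottleneck 4, flow now 13.
Augment Res→J2→TankB→P2→Out: bottleneck 4, flow now 17.
No augmenting path remains; maximum flow = 17.
In the residual graph, reachable from Res: {Res, TankB, J2, J3}.
Min-cut edges: TankB→P2 (10), J2→J7 (3), J3→J7 (4); capacity 10 + 3 + 4 = 17.
This cut is saturated, so no flow can exceed 17.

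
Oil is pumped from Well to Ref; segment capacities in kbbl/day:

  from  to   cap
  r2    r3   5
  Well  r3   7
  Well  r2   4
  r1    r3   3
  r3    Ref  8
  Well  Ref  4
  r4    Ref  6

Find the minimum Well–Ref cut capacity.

12

Augment Well→Ref: bottleneck 4, flow now 4.
Augment Well→r3→Ref: bottleneck 7, flow now 11.
Augment Well→r2→r3→Ref: bottleneck 1, flow now 12.
No augmenting path remains; maximum flow = 12.
By max-flow min-cut, the minimum cut capacity equals the max flow.
In the residual graph, reachable from Well: {Well, r2, r3}.
Min-cut edges: Well→Ref (4), r3→Ref (8); capacity 4 + 8 = 12.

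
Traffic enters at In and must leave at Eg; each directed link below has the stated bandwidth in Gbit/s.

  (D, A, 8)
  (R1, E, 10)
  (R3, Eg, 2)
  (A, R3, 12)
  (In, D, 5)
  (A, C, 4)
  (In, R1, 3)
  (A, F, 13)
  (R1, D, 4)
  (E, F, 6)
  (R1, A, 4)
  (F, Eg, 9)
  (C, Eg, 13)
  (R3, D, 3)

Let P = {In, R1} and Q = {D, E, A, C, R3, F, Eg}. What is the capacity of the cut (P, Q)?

Edges leaving {In, R1}: In→D (5), R1→D (4), R1→E (10), R1→A (4).
Cut capacity = 5 + 4 + 10 + 4 = 23.

23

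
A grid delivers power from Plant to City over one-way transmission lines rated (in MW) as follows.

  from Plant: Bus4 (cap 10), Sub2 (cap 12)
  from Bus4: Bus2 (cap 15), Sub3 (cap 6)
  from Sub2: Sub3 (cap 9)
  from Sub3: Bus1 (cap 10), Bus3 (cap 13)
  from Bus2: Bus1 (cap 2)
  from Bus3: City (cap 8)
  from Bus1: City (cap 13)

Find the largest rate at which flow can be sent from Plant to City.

Augment Plant→Bus4→Sub3→Bus3→City: bottleneck 6, flow now 6.
Augment Plant→Bus4→Bus2→Bus1→City: bottleneck 2, flow now 8.
Augment Plant→Sub2→Sub3→Bus3→City: bottleneck 2, flow now 10.
Augment Plant→Sub2→Sub3→Bus1→City: bottleneck 7, flow now 17.
No augmenting path remains; maximum flow = 17.
In the residual graph, reachable from Plant: {Plant, Bus4, Sub2, Bus2}.
Min-cut edges: Bus4→Sub3 (6), Sub2→Sub3 (9), Bus2→Bus1 (2); capacity 6 + 9 + 2 = 17.
This cut is saturated, so no flow can exceed 17.

17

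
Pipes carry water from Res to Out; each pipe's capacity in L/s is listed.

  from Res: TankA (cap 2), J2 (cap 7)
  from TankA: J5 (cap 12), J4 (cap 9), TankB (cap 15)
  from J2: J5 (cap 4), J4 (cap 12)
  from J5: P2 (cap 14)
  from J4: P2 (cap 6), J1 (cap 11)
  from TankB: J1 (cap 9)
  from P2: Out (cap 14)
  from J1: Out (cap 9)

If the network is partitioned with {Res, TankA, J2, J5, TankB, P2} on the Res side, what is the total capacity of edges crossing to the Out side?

Edges leaving {Res, TankA, J2, J5, TankB, P2}: TankA→J4 (9), J2→J4 (12), TankB→J1 (9), P2→Out (14).
Cut capacity = 9 + 12 + 9 + 14 = 44.

44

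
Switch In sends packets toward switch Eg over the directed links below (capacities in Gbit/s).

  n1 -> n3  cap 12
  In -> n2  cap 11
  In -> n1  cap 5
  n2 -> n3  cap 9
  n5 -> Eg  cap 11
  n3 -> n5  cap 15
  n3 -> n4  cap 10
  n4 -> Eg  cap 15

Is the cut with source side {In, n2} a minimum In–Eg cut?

Yes — it is a minimum cut (capacity 14).

Given cut capacity: 5 + 9 = 14.
Augment In→n1→n3→n4→Eg: bottleneck 5, flow now 5.
Augment In→n2→n3→n4→Eg: bottleneck 5, flow now 10.
Augment In→n2→n3→n5→Eg: bottleneck 4, flow now 14.
No augmenting path remains; maximum flow = 14.
Cut capacity 14 equals the max flow, so it is a minimum cut.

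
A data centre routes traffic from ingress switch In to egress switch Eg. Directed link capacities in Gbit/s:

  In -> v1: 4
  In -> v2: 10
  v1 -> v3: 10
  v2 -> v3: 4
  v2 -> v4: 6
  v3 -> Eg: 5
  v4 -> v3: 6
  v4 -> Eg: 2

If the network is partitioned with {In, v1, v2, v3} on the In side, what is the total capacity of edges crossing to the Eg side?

11

Edges leaving {In, v1, v2, v3}: v2→v4 (6), v3→Eg (5).
Cut capacity = 6 + 5 = 11.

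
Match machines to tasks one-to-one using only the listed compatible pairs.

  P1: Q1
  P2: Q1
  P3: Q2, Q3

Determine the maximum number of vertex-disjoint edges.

2

Unit-capacity flow: source→left, listed edges, right→sink; max matching = max flow.
Augmenting path P1→Q1 (+1); matched 1.
Augmenting path P3→Q2 (+1); matched 2.
No augmenting path remains; maximum matching = 2.
König certificate: {P3, Q1} is a vertex cover of size 2 (every listed pair touches it), so no matching can be larger.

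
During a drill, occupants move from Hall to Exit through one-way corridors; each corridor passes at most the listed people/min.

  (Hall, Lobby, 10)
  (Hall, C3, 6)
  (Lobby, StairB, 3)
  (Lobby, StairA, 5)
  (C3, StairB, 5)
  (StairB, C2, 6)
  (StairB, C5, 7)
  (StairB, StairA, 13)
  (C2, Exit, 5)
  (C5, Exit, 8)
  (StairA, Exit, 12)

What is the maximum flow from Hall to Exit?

13

Augment Hall→Lobby→StairA→Exit: bottleneck 5, flow now 5.
Augment Hall→Lobby→StairB→C2→Exit: bottleneck 3, flow now 8.
Augment Hall→C3→StairB→C2→Exit: bottleneck 2, flow now 10.
Augment Hall→C3→StairB→C5→Exit: bottleneck 3, flow now 13.
No augmenting path remains; maximum flow = 13.
In the residual graph, reachable from Hall: {Hall, Lobby, C3}.
Min-cut edges: Lobby→StairB (3), Lobby→StairA (5), C3→StairB (5); capacity 3 + 5 + 5 = 13.
This cut is saturated, so no flow can exceed 13.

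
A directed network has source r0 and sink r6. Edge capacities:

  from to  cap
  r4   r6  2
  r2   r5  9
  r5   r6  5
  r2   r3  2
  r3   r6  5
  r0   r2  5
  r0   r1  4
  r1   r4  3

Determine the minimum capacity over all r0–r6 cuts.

7

Augment r0→r1→r4→r6: bottleneck 2, flow now 2.
Augment r0→r2→r3→r6: bottleneck 2, flow now 4.
Augment r0→r2→r5→r6: bottleneck 3, flow now 7.
No augmenting path remains; maximum flow = 7.
By max-flow min-cut, the minimum cut capacity equals the max flow.
In the residual graph, reachable from r0: {r0, r1, r4}.
Min-cut edges: r0→r2 (5), r4→r6 (2); capacity 5 + 2 = 7.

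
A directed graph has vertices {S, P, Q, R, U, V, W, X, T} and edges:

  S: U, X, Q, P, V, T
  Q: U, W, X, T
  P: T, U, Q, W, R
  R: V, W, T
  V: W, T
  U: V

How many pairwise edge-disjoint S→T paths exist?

4

Assign every edge capacity 1; by Menger, the answer equals the max flow.
Path S→T (+1); total 1.
Path S→P→T (+1); total 2.
Path S→Q→T (+1); total 3.
Path S→V→T (+1); total 4.
No residual S→T path; max flow = 4.
Certifying cut of size 4: {S→P, S→Q, S→T, V→T}.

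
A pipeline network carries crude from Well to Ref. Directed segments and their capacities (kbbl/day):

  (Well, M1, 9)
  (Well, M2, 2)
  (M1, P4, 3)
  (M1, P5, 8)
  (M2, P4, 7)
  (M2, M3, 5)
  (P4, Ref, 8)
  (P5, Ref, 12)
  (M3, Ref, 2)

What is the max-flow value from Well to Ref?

Augment Well→M1→P4→Ref: bottleneck 3, flow now 3.
Augment Well→M1→P5→Ref: bottleneck 6, flow now 9.
Augment Well→M2→P4→Ref: bottleneck 2, flow now 11.
No augmenting path remains; maximum flow = 11.
In the residual graph, reachable from Well: {Well}.
Min-cut edges: Well→M1 (9), Well→M2 (2); capacity 9 + 2 = 11.
This cut is saturated, so no flow can exceed 11.

11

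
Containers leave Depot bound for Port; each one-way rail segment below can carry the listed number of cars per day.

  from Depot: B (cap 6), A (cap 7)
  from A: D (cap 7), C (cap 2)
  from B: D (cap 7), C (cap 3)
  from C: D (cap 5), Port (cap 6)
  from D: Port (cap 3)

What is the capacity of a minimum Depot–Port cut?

Augment Depot→A→C→Port: bottleneck 2, flow now 2.
Augment Depot→A→D→Port: bottleneck 3, flow now 5.
Augment Depot→B→C→Port: bottleneck 3, flow now 8.
No augmenting path remains; maximum flow = 8.
By max-flow min-cut, the minimum cut capacity equals the max flow.
In the residual graph, reachable from Depot: {Depot, A, B, D}.
Min-cut edges: A→C (2), B→C (3), D→Port (3); capacity 2 + 3 + 3 = 8.

8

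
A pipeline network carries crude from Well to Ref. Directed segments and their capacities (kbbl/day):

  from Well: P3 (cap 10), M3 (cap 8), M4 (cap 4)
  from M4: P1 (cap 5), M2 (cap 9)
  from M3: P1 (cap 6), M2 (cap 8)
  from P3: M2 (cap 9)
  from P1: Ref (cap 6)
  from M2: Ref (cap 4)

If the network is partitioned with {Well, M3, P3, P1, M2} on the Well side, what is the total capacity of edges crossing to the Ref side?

14

Edges leaving {Well, M3, P3, P1, M2}: Well→M4 (4), P1→Ref (6), M2→Ref (4).
Cut capacity = 4 + 6 + 4 = 14.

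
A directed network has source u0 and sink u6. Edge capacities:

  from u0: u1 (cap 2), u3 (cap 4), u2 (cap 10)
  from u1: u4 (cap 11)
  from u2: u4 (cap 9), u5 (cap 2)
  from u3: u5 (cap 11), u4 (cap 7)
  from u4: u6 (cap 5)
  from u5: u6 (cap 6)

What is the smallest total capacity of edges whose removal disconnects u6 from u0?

11

Augment u0→u1→u4→u6: bottleneck 2, flow now 2.
Augment u0→u2→u4→u6: bottleneck 3, flow now 5.
Augment u0→u2→u5→u6: bottleneck 2, flow now 7.
Augment u0→u3→u5→u6: bottleneck 4, flow now 11.
No augmenting path remains; maximum flow = 11.
By max-flow min-cut, the minimum cut capacity equals the max flow.
In the residual graph, reachable from u0: {u0, u1, u2, u4}.
Min-cut edges: u0→u3 (4), u2→u5 (2), u4→u6 (5); capacity 4 + 2 + 5 = 11.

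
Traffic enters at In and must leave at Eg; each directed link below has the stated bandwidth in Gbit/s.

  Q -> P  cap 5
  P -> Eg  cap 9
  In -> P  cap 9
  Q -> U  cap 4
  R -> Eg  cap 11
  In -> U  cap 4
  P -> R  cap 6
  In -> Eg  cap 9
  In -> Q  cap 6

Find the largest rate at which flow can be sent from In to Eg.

23

Augment In→Eg: bottleneck 9, flow now 9.
Augment In→P→Eg: bottleneck 9, flow now 18.
Augment In→Q→P→R→Eg: bottleneck 5, flow now 23.
No augmenting path remains; maximum flow = 23.
In the residual graph, reachable from In: {In, Q, U}.
Min-cut edges: In→P (9), In→Eg (9), Q→P (5); capacity 9 + 9 + 5 = 23.
This cut is saturated, so no flow can exceed 23.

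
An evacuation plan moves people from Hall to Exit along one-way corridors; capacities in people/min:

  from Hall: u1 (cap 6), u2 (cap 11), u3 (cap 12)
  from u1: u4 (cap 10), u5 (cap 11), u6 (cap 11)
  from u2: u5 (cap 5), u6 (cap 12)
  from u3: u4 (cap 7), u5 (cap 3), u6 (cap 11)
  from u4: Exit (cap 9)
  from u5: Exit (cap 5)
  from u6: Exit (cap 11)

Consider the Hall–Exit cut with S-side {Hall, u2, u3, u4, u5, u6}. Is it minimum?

Given cut capacity: 6 + 9 + 5 + 11 = 31.
Augment Hall→u1→u4→Exit: bottleneck 6, flow now 6.
Augment Hall→u2→u5→Exit: bottleneck 5, flow now 11.
Augment Hall→u2→u6→Exit: bottleneck 6, flow now 17.
Augment Hall→u3→u4→Exit: bottleneck 3, flow now 20.
Augment Hall→u3→u6→Exit: bottleneck 5, flow now 25.
No augmenting path remains; maximum flow = 25.
In the residual graph, reachable from Hall: {Hall, u1, u2, u3, u4, u5, u6}.
Min-cut edges: u4→Exit (9), u5→Exit (5), u6→Exit (11); capacity 9 + 5 + 11 = 25.
Cut capacity 31 exceeds the max flow 25, so it is not minimum.

No — its capacity is 31, but the minimum cut has capacity 25.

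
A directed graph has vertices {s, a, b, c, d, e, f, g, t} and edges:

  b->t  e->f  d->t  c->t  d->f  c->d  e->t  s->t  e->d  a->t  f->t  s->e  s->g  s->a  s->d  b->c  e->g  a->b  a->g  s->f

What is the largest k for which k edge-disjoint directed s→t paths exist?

Assign every edge capacity 1; by Menger, the answer equals the max flow.
Path s→t (+1); total 1.
Path s→a→t (+1); total 2.
Path s→d→t (+1); total 3.
Path s→e→t (+1); total 4.
Path s→f→t (+1); total 5.
No residual s→t path; max flow = 5.
Certifying cut of size 5: {s→a, s→d, s→e, s→f, s→t}.

5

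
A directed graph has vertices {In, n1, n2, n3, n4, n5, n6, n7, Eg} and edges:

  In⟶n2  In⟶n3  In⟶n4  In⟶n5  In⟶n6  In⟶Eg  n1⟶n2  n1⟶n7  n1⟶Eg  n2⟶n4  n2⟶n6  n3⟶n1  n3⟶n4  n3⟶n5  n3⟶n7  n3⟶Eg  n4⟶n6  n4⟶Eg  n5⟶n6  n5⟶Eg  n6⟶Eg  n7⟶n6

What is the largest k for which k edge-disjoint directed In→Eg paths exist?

5

Assign every edge capacity 1; by Menger, the answer equals the max flow.
Path In→Eg (+1); total 1.
Path In→n3→Eg (+1); total 2.
Path In→n4→Eg (+1); total 3.
Path In→n5→Eg (+1); total 4.
Path In→n6→Eg (+1); total 5.
No residual In→Eg path; max flow = 5.
Certifying cut of size 5: {In→Eg, In→n3, In→n5, n4→Eg, n6→Eg}.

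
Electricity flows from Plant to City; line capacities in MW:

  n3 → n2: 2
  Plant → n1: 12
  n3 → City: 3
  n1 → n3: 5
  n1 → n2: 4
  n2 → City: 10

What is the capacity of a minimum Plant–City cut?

9

Augment Plant→n1→n2→City: bottleneck 4, flow now 4.
Augment Plant→n1→n3→City: bottleneck 3, flow now 7.
Augment Plant→n1→n3→n2→City: bottleneck 2, flow now 9.
No augmenting path remains; maximum flow = 9.
By max-flow min-cut, the minimum cut capacity equals the max flow.
In the residual graph, reachable from Plant: {Plant, n1}.
Min-cut edges: n1→n2 (4), n1→n3 (5); capacity 4 + 5 = 9.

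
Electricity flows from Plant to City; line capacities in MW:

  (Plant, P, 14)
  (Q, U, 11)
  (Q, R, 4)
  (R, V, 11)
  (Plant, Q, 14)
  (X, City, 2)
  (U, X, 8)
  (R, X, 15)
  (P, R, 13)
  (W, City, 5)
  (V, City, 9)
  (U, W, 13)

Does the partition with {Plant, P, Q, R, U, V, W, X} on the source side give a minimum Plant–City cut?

Given cut capacity: 9 + 5 + 2 = 16.
Augment Plant→P→R→V→City: bottleneck 9, flow now 9.
Augment Plant→P→R→X→City: bottleneck 2, flow now 11.
Augment Plant→Q→U→W→City: bottleneck 5, flow now 16.
No augmenting path remains; maximum flow = 16.
Cut capacity 16 equals the max flow, so it is a minimum cut.

Yes — it is a minimum cut (capacity 16).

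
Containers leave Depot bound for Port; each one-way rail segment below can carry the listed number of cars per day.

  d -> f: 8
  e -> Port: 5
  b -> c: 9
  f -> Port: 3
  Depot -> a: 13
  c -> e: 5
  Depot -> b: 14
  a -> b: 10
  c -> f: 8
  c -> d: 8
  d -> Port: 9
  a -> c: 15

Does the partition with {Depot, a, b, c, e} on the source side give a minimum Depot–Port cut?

Given cut capacity: 8 + 8 + 5 = 21.
Augment Depot→a→c→d→Port: bottleneck 8, flow now 8.
Augment Depot→a→c→e→Port: bottleneck 5, flow now 13.
Augment Depot→b→c→f→Port: bottleneck 3, flow now 16.
No augmenting path remains; maximum flow = 16.
In the residual graph, reachable from Depot: {Depot, a, b, c, f}.
Min-cut edges: c→d (8), c→e (5), f→Port (3); capacity 8 + 5 + 3 = 16.
Cut capacity 21 exceeds the max flow 16, so it is not minimum.

No — its capacity is 21, but the minimum cut has capacity 16.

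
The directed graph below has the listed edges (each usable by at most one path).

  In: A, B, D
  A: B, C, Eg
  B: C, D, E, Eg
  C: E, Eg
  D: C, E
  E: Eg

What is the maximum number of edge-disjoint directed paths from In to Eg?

Assign every edge capacity 1; by Menger, the answer equals the max flow.
Path In→A→Eg (+1); total 1.
Path In→B→Eg (+1); total 2.
Path In→D→C→Eg (+1); total 3.
No residual In→Eg path; max flow = 3.
Certifying cut of size 3: {In→A, In→B, In→D}.

3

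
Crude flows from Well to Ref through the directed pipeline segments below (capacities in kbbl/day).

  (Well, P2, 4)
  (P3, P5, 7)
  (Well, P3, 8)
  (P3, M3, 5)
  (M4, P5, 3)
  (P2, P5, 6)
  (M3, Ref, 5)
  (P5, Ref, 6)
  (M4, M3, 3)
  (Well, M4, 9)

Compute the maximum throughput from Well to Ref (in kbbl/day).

Augment Well→P2→P5→Ref: bottleneck 4, flow now 4.
Augment Well→P3→P5→Ref: bottleneck 2, flow now 6.
Augment Well→P3→M3→Ref: bottleneck 5, flow now 11.
No augmenting path remains; maximum flow = 11.
In the residual graph, reachable from Well: {Well, P2, P3, M4, P5, M3}.
Min-cut edges: P5→Ref (6), M3→Ref (5); capacity 6 + 5 = 11.
This cut is saturated, so no flow can exceed 11.

11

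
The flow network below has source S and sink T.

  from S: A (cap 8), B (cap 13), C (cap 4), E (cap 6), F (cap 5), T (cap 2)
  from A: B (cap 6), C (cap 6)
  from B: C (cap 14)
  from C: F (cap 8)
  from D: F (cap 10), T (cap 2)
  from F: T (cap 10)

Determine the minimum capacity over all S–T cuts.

Augment S→T: bottleneck 2, flow now 2.
Augment S→F→T: bottleneck 5, flow now 7.
Augment S→C→F→T: bottleneck 4, flow now 11.
Augment S→A→C→F→T: bottleneck 1, flow now 12.
No augmenting path remains; maximum flow = 12.
By max-flow min-cut, the minimum cut capacity equals the max flow.
In the residual graph, reachable from S: {S, A, B, C, E, F}.
Min-cut edges: S→T (2), F→T (10); capacity 2 + 10 = 12.

12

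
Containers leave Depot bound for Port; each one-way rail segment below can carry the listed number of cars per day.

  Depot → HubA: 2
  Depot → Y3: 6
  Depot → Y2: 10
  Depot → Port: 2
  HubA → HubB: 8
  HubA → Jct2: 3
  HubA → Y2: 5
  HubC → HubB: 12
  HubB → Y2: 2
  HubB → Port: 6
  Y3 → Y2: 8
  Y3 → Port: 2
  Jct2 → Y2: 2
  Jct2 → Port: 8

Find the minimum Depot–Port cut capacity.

Augment Depot→Port: bottleneck 2, flow now 2.
Augment Depot→Y3→Port: bottleneck 2, flow now 4.
Augment Depot→HubA→HubB→Port: bottleneck 2, flow now 6.
No augmenting path remains; maximum flow = 6.
By max-flow min-cut, the minimum cut capacity equals the max flow.
In the residual graph, reachable from Depot: {Depot, Y3, Y2}.
Min-cut edges: Depot→HubA (2), Depot→Port (2), Y3→Port (2); capacity 2 + 2 + 2 = 6.

6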